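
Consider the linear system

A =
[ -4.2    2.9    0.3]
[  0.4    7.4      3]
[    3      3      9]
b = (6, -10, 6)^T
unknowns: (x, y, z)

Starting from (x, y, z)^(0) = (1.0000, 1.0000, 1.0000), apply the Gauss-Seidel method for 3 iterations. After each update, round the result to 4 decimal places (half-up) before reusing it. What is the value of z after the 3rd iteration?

Iteration 1:
  x = (6 - (2.9)·1.0000 - (0.3)·1.0000) / (-4.2) = -0.6667
  y = (-10 - (0.4)·-0.6667 - (3)·1.0000) / (7.4) = -1.7207
  z = (6 - (3)·-0.6667 - (3)·-1.7207) / (9) = 1.4625
Iteration 2:
  x = (6 - (2.9)·-1.7207 - (0.3)·1.4625) / (-4.2) = -2.5122
  y = (-10 - (0.4)·-2.5122 - (3)·1.4625) / (7.4) = -1.8085
  z = (6 - (3)·-2.5122 - (3)·-1.8085) / (9) = 2.1069
Iteration 3:
  x = (6 - (2.9)·-1.8085 - (0.3)·2.1069) / (-4.2) = -2.5268
  y = (-10 - (0.4)·-2.5268 - (3)·2.1069) / (7.4) = -2.0689
  z = (6 - (3)·-2.5268 - (3)·-2.0689) / (9) = 2.1986

2.1986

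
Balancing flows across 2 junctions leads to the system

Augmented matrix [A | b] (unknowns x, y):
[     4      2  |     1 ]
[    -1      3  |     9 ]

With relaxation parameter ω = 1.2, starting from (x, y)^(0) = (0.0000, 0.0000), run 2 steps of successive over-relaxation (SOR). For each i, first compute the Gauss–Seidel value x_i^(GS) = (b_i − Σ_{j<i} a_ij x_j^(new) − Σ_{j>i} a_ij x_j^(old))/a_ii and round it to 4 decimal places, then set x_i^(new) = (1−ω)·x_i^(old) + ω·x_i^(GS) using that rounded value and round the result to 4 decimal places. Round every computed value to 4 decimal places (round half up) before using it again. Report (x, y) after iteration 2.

Iteration 1:
  x: GS value = (1 - (2)·0.0000) / (4) = 0.2500;  x ← (1−ω)·0.0000 + ω·0.2500 = 0.3000
  y: GS value = (9 - (-1)·0.3000) / (3) = 3.1000;  y ← (1−ω)·0.0000 + ω·3.1000 = 3.7200
Iteration 2:
  x: GS value = (1 - (2)·3.7200) / (4) = -1.6100;  x ← (1−ω)·0.3000 + ω·-1.6100 = -1.9920
  y: GS value = (9 - (-1)·-1.9920) / (3) = 2.3360;  y ← (1−ω)·3.7200 + ω·2.3360 = 2.0592

(-1.9920, 2.0592)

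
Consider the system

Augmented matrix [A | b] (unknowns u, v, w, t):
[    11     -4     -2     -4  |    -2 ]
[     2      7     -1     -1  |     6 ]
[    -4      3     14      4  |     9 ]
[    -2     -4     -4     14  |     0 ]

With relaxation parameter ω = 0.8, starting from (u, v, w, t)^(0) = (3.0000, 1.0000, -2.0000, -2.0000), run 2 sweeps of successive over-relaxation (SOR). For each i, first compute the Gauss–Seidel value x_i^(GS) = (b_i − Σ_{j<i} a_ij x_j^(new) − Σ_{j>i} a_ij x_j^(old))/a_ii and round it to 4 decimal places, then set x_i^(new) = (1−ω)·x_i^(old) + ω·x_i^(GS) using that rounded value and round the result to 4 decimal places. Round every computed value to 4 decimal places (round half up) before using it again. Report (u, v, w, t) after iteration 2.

Iteration 1:
  u: GS value = (-2 - (-4)·1.0000 - (-2)·-2.0000 - (-4)·-2.0000) / (11) = -0.9091;  u ← (1−ω)·3.0000 + ω·-0.9091 = -0.1273
  v: GS value = (6 - (2)·-0.1273 - (-1)·-2.0000 - (-1)·-2.0000) / (7) = 0.3221;  v ← (1−ω)·1.0000 + ω·0.3221 = 0.4577
  w: GS value = (9 - (-4)·-0.1273 - (3)·0.4577 - (4)·-2.0000) / (14) = 1.0798;  w ← (1−ω)·-2.0000 + ω·1.0798 = 0.4638
  t: GS value = (0 - (-2)·-0.1273 - (-4)·0.4577 - (-4)·0.4638) / (14) = 0.2451;  t ← (1−ω)·-2.0000 + ω·0.2451 = -0.2039
Iteration 2:
  u: GS value = (-2 - (-4)·0.4577 - (-2)·0.4638 - (-4)·-0.2039) / (11) = -0.0052;  u ← (1−ω)·-0.1273 + ω·-0.0052 = -0.0296
  v: GS value = (6 - (2)·-0.0296 - (-1)·0.4638 - (-1)·-0.2039) / (7) = 0.9027;  v ← (1−ω)·0.4577 + ω·0.9027 = 0.8137
  w: GS value = (9 - (-4)·-0.0296 - (3)·0.8137 - (4)·-0.2039) / (14) = 0.5183;  w ← (1−ω)·0.4638 + ω·0.5183 = 0.5074
  t: GS value = (0 - (-2)·-0.0296 - (-4)·0.8137 - (-4)·0.5074) / (14) = 0.3732;  t ← (1−ω)·-0.2039 + ω·0.3732 = 0.2578

(-0.0296, 0.8137, 0.5074, 0.2578)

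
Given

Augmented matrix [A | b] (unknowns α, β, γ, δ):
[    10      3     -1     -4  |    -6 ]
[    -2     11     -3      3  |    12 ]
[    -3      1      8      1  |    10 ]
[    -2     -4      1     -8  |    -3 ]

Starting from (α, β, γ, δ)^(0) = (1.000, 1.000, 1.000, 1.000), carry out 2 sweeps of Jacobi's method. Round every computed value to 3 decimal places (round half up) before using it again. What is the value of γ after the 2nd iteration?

Iteration 1:
  α = (-6 - (3)·1.000 - (-1)·1.000 - (-4)·1.000) / (10) = -0.400
  β = (12 - (-2)·1.000 - (-3)·1.000 - (3)·1.000) / (11) = 1.273
  γ = (10 - (-3)·1.000 - (1)·1.000 - (1)·1.000) / (8) = 1.375
  δ = (-3 - (-2)·1.000 - (-4)·1.000 - (1)·1.000) / (-8) = -0.250
Iteration 2:
  α = (-6 - (3)·1.273 - (-1)·1.375 - (-4)·-0.250) / (10) = -0.944
  β = (12 - (-2)·-0.400 - (-3)·1.375 - (3)·-0.250) / (11) = 1.461
  γ = (10 - (-3)·-0.400 - (1)·1.273 - (1)·-0.250) / (8) = 0.972
  δ = (-3 - (-2)·-0.400 - (-4)·1.273 - (1)·1.375) / (-8) = 0.010

0.972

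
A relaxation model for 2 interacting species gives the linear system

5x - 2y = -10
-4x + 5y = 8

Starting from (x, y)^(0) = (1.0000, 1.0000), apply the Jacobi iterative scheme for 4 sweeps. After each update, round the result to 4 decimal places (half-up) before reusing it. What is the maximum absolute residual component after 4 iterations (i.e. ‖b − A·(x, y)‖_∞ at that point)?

Iteration 1:
  x = (-10 - (-2)·1.0000) / (5) = -1.6000
  y = (8 - (-4)·1.0000) / (5) = 2.4000
Iteration 2:
  x = (-10 - (-2)·2.4000) / (5) = -1.0400
  y = (8 - (-4)·-1.6000) / (5) = 0.3200
Iteration 3:
  x = (-10 - (-2)·0.3200) / (5) = -1.8720
  y = (8 - (-4)·-1.0400) / (5) = 0.7680
Iteration 4:
  x = (-10 - (-2)·0.7680) / (5) = -1.6928
  y = (8 - (-4)·-1.8720) / (5) = 0.1024
Residual b − A·x = (-1.3312, 0.7168); ∞-norm = 1.3312

1.3312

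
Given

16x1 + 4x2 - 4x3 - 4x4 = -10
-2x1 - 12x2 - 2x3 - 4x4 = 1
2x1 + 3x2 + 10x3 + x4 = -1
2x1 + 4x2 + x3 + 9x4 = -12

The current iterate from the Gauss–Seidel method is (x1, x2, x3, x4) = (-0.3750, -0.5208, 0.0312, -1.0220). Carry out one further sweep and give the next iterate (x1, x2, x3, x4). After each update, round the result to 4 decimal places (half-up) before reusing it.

(-0.7425, 0.3759, 0.0379, -1.3396)

One sweep:
  x1 = (-10 - (4)·-0.5208 - (-4)·0.0312 - (-4)·-1.0220) / (16) = -0.7425
  x2 = (1 - (-2)·-0.7425 - (-2)·0.0312 - (-4)·-1.0220) / (-12) = 0.3759
  x3 = (-1 - (2)·-0.7425 - (3)·0.3759 - (1)·-1.0220) / (10) = 0.0379
  x4 = (-12 - (2)·-0.7425 - (4)·0.3759 - (1)·0.0379) / (9) = -1.3396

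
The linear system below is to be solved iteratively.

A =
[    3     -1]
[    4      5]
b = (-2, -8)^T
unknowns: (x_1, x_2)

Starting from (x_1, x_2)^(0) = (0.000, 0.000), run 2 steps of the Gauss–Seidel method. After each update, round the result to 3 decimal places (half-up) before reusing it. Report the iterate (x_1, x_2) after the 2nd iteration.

(-1.022, -0.782)

Iteration 1:
  x_1 = (-2 - (-1)·0.000) / (3) = -0.667
  x_2 = (-8 - (4)·-0.667) / (5) = -1.066
Iteration 2:
  x_1 = (-2 - (-1)·-1.066) / (3) = -1.022
  x_2 = (-8 - (4)·-1.022) / (5) = -0.782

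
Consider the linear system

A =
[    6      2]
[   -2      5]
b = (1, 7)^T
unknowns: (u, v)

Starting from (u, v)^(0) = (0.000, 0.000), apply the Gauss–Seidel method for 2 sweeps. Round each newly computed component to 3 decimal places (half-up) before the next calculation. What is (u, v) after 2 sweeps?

Iteration 1:
  u = (1 - (2)·0.000) / (6) = 0.167
  v = (7 - (-2)·0.167) / (5) = 1.467
Iteration 2:
  u = (1 - (2)·1.467) / (6) = -0.322
  v = (7 - (-2)·-0.322) / (5) = 1.271

(-0.322, 1.271)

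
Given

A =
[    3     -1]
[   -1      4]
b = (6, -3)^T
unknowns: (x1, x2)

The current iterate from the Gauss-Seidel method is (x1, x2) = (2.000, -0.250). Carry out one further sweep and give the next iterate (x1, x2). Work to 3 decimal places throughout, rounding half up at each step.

One sweep:
  x1 = (6 - (-1)·-0.250) / (3) = 1.917
  x2 = (-3 - (-1)·1.917) / (4) = -0.271

(1.917, -0.271)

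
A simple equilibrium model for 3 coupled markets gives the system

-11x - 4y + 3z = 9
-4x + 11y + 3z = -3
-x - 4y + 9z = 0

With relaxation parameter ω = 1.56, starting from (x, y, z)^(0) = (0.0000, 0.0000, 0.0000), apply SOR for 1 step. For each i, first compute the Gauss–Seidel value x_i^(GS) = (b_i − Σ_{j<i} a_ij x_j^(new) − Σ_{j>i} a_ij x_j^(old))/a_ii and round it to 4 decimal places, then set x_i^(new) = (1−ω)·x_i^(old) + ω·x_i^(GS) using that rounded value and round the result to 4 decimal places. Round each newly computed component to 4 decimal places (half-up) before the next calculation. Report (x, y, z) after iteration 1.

Iteration 1:
  x: GS value = (9 - (-4)·0.0000 - (3)·0.0000) / (-11) = -0.8182;  x ← (1−ω)·0.0000 + ω·-0.8182 = -1.2764
  y: GS value = (-3 - (-4)·-1.2764 - (3)·0.0000) / (11) = -0.7369;  y ← (1−ω)·0.0000 + ω·-0.7369 = -1.1496
  z: GS value = (0 - (-1)·-1.2764 - (-4)·-1.1496) / (9) = -0.6528;  z ← (1−ω)·0.0000 + ω·-0.6528 = -1.0184

(-1.2764, -1.1496, -1.0184)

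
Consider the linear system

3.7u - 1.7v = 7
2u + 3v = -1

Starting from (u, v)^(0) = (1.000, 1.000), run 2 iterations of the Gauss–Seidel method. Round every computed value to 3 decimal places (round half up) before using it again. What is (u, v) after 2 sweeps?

Iteration 1:
  u = (7 - (-1.7)·1.000) / (3.7) = 2.351
  v = (-1 - (2)·2.351) / (3) = -1.901
Iteration 2:
  u = (7 - (-1.7)·-1.901) / (3.7) = 1.018
  v = (-1 - (2)·1.018) / (3) = -1.012

(1.018, -1.012)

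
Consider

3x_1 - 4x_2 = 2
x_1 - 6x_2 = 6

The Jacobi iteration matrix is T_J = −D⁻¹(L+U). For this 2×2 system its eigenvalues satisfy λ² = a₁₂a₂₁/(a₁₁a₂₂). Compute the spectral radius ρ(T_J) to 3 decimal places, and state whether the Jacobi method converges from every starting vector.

0.471

a₁₂a₂₁/(a₁₁a₂₂) = (-4)·(1) / ((3)·(-6)) = 0.222222
ρ = √|0.222222| = √0.222222 = 0.471
ρ < 1, so Jacobi converges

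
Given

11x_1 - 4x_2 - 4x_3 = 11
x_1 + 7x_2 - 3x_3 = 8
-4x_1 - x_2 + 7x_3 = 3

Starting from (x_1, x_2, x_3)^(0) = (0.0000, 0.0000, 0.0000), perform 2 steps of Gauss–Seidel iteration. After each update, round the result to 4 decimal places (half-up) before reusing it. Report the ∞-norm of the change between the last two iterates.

Iteration 1:
  x_1 = (11 - (-4)·0.0000 - (-4)·0.0000) / (11) = 1.0000
  x_2 = (8 - (1)·1.0000 - (-3)·0.0000) / (7) = 1.0000
  x_3 = (3 - (-4)·1.0000 - (-1)·1.0000) / (7) = 1.1429
Iteration 2:
  x_1 = (11 - (-4)·1.0000 - (-4)·1.1429) / (11) = 1.7792
  x_2 = (8 - (1)·1.7792 - (-3)·1.1429) / (7) = 1.3785
  x_3 = (3 - (-4)·1.7792 - (-1)·1.3785) / (7) = 1.6422
Change: (0.7792, 0.3785, 0.4993) → max |·| = 0.7792

0.7792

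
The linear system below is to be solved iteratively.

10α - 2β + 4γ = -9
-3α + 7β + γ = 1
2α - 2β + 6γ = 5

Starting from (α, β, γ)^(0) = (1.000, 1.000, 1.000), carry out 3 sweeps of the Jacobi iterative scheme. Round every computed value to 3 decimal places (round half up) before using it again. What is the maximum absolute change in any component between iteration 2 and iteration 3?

0.380

Iteration 1:
  α = (-9 - (-2)·1.000 - (4)·1.000) / (10) = -1.100
  β = (1 - (-3)·1.000 - (1)·1.000) / (7) = 0.429
  γ = (5 - (2)·1.000 - (-2)·1.000) / (6) = 0.833
Iteration 2:
  α = (-9 - (-2)·0.429 - (4)·0.833) / (10) = -1.147
  β = (1 - (-3)·-1.100 - (1)·0.833) / (7) = -0.448
  γ = (5 - (2)·-1.100 - (-2)·0.429) / (6) = 1.343
Iteration 3:
  α = (-9 - (-2)·-0.448 - (4)·1.343) / (10) = -1.527
  β = (1 - (-3)·-1.147 - (1)·1.343) / (7) = -0.541
  γ = (5 - (2)·-1.147 - (-2)·-0.448) / (6) = 1.066
Change: (-0.380, -0.093, -0.277) → max |·| = 0.380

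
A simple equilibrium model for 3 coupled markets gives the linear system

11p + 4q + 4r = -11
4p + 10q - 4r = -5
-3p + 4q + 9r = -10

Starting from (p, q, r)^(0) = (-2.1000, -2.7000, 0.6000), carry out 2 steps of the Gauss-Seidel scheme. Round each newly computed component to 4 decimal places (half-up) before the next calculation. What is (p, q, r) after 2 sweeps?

(-0.5339, -0.7330, -0.9633)

Iteration 1:
  p = (-11 - (4)·-2.7000 - (4)·0.6000) / (11) = -0.2364
  q = (-5 - (4)·-0.2364 - (-4)·0.6000) / (10) = -0.1654
  r = (-10 - (-3)·-0.2364 - (4)·-0.1654) / (9) = -1.1164
Iteration 2:
  p = (-11 - (4)·-0.1654 - (4)·-1.1164) / (11) = -0.5339
  q = (-5 - (4)·-0.5339 - (-4)·-1.1164) / (10) = -0.7330
  r = (-10 - (-3)·-0.5339 - (4)·-0.7330) / (9) = -0.9633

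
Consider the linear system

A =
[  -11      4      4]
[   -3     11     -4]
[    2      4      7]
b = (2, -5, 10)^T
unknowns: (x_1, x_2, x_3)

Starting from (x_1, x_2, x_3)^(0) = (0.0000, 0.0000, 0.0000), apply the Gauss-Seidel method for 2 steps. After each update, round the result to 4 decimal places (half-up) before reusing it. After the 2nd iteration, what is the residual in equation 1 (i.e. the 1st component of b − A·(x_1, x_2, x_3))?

-0.7920

Iteration 1:
  x_1 = (2 - (4)·0.0000 - (4)·0.0000) / (-11) = -0.1818
  x_2 = (-5 - (-3)·-0.1818 - (-4)·0.0000) / (11) = -0.5041
  x_3 = (10 - (2)·-0.1818 - (4)·-0.5041) / (7) = 1.7686
Iteration 2:
  x_1 = (2 - (4)·-0.5041 - (4)·1.7686) / (-11) = 0.2780
  x_2 = (-5 - (-3)·0.2780 - (-4)·1.7686) / (11) = 0.2644
  x_3 = (10 - (2)·0.2780 - (4)·0.2644) / (7) = 1.1981
Residual b − A·x = (-0.7920, -2.2820, -0.0003)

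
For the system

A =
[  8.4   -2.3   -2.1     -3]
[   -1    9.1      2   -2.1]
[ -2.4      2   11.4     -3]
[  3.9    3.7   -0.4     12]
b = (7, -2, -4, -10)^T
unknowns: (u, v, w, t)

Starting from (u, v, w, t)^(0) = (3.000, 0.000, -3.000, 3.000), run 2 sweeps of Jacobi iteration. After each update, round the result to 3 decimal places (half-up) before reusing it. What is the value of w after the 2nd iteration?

Iteration 1:
  u = (7 - (-2.3)·0.000 - (-2.1)·-3.000 - (-3)·3.000) / (8.4) = 1.155
  v = (-2 - (-1)·3.000 - (2)·-3.000 - (-2.1)·3.000) / (9.1) = 1.462
  w = (-4 - (-2.4)·3.000 - (2)·0.000 - (-3)·3.000) / (11.4) = 1.070
  t = (-10 - (3.9)·3.000 - (3.7)·0.000 - (-0.4)·-3.000) / (12) = -1.908
Iteration 2:
  u = (7 - (-2.3)·1.462 - (-2.1)·1.070 - (-3)·-1.908) / (8.4) = 0.820
  v = (-2 - (-1)·1.155 - (2)·1.070 - (-2.1)·-1.908) / (9.1) = -0.768
  w = (-4 - (-2.4)·1.155 - (2)·1.462 - (-3)·-1.908) / (11.4) = -0.866
  t = (-10 - (3.9)·1.155 - (3.7)·1.462 - (-0.4)·1.070) / (12) = -1.624

-0.866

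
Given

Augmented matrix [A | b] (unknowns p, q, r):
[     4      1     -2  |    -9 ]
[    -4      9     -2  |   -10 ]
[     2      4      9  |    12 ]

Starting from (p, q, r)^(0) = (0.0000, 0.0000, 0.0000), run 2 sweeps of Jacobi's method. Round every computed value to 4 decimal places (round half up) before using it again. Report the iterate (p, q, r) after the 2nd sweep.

(-1.3056, -1.8148, 2.3272)

Iteration 1:
  p = (-9 - (1)·0.0000 - (-2)·0.0000) / (4) = -2.2500
  q = (-10 - (-4)·0.0000 - (-2)·0.0000) / (9) = -1.1111
  r = (12 - (2)·0.0000 - (4)·0.0000) / (9) = 1.3333
Iteration 2:
  p = (-9 - (1)·-1.1111 - (-2)·1.3333) / (4) = -1.3056
  q = (-10 - (-4)·-2.2500 - (-2)·1.3333) / (9) = -1.8148
  r = (12 - (2)·-2.2500 - (4)·-1.1111) / (9) = 2.3272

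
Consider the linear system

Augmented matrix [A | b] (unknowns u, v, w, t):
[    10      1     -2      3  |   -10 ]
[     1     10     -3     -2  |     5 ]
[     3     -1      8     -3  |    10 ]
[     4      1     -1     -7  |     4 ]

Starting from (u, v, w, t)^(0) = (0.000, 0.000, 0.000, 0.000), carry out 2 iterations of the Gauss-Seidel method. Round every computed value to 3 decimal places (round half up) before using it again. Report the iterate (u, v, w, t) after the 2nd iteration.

(-0.330, 0.783, 0.984, -0.789)

Iteration 1:
  u = (-10 - (1)·0.000 - (-2)·0.000 - (3)·0.000) / (10) = -1.000
  v = (5 - (1)·-1.000 - (-3)·0.000 - (-2)·0.000) / (10) = 0.600
  w = (10 - (3)·-1.000 - (-1)·0.600 - (-3)·0.000) / (8) = 1.700
  t = (4 - (4)·-1.000 - (1)·0.600 - (-1)·1.700) / (-7) = -1.300
Iteration 2:
  u = (-10 - (1)·0.600 - (-2)·1.700 - (3)·-1.300) / (10) = -0.330
  v = (5 - (1)·-0.330 - (-3)·1.700 - (-2)·-1.300) / (10) = 0.783
  w = (10 - (3)·-0.330 - (-1)·0.783 - (-3)·-1.300) / (8) = 0.984
  t = (4 - (4)·-0.330 - (1)·0.783 - (-1)·0.984) / (-7) = -0.789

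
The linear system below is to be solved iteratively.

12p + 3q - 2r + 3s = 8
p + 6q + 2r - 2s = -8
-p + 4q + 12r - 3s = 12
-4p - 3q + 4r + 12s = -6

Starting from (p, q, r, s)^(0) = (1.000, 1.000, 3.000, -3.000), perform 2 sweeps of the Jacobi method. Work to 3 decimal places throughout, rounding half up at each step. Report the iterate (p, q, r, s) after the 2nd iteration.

Iteration 1:
  p = (8 - (3)·1.000 - (-2)·3.000 - (3)·-3.000) / (12) = 1.667
  q = (-8 - (1)·1.000 - (2)·3.000 - (-2)·-3.000) / (6) = -3.500
  r = (12 - (-1)·1.000 - (4)·1.000 - (-3)·-3.000) / (12) = 0.000
  s = (-6 - (-4)·1.000 - (-3)·1.000 - (4)·3.000) / (12) = -0.917
Iteration 2:
  p = (8 - (3)·-3.500 - (-2)·0.000 - (3)·-0.917) / (12) = 1.771
  q = (-8 - (1)·1.667 - (2)·0.000 - (-2)·-0.917) / (6) = -1.917
  r = (12 - (-1)·1.667 - (4)·-3.500 - (-3)·-0.917) / (12) = 2.076
  s = (-6 - (-4)·1.667 - (-3)·-3.500 - (4)·0.000) / (12) = -0.819

(1.771, -1.917, 2.076, -0.819)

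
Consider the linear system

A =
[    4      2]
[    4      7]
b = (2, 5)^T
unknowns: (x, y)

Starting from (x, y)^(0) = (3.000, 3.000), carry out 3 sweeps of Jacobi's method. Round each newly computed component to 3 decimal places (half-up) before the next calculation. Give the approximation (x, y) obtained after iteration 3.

Iteration 1:
  x = (2 - (2)·3.000) / (4) = -1.000
  y = (5 - (4)·3.000) / (7) = -1.000
Iteration 2:
  x = (2 - (2)·-1.000) / (4) = 1.000
  y = (5 - (4)·-1.000) / (7) = 1.286
Iteration 3:
  x = (2 - (2)·1.286) / (4) = -0.143
  y = (5 - (4)·1.000) / (7) = 0.143

(-0.143, 0.143)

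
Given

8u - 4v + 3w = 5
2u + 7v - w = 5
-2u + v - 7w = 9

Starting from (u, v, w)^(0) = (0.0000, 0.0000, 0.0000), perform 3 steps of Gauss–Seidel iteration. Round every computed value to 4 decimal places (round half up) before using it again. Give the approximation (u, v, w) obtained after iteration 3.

Iteration 1:
  u = (5 - (-4)·0.0000 - (3)·0.0000) / (8) = 0.6250
  v = (5 - (2)·0.6250 - (-1)·0.0000) / (7) = 0.5357
  w = (9 - (-2)·0.6250 - (1)·0.5357) / (-7) = -1.3878
Iteration 2:
  u = (5 - (-4)·0.5357 - (3)·-1.3878) / (8) = 1.4133
  v = (5 - (2)·1.4133 - (-1)·-1.3878) / (7) = 0.1122
  w = (9 - (-2)·1.4133 - (1)·0.1122) / (-7) = -1.6735
Iteration 3:
  u = (5 - (-4)·0.1122 - (3)·-1.6735) / (8) = 1.3087
  v = (5 - (2)·1.3087 - (-1)·-1.6735) / (7) = 0.1013
  w = (9 - (-2)·1.3087 - (1)·0.1013) / (-7) = -1.6452

(1.3087, 0.1013, -1.6452)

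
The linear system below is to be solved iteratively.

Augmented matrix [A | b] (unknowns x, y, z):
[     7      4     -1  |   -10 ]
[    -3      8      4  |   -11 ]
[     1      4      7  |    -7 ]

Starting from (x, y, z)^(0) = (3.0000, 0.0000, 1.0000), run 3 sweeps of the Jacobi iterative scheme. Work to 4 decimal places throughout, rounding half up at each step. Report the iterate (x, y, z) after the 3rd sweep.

Iteration 1:
  x = (-10 - (4)·0.0000 - (-1)·1.0000) / (7) = -1.2857
  y = (-11 - (-3)·3.0000 - (4)·1.0000) / (8) = -0.7500
  z = (-7 - (1)·3.0000 - (4)·0.0000) / (7) = -1.4286
Iteration 2:
  x = (-10 - (4)·-0.7500 - (-1)·-1.4286) / (7) = -1.2041
  y = (-11 - (-3)·-1.2857 - (4)·-1.4286) / (8) = -1.1428
  z = (-7 - (1)·-1.2857 - (4)·-0.7500) / (7) = -0.3878
Iteration 3:
  x = (-10 - (4)·-1.1428 - (-1)·-0.3878) / (7) = -0.8309
  y = (-11 - (-3)·-1.2041 - (4)·-0.3878) / (8) = -1.6326
  z = (-7 - (1)·-1.2041 - (4)·-1.1428) / (7) = -0.1750

(-0.8309, -1.6326, -0.1750)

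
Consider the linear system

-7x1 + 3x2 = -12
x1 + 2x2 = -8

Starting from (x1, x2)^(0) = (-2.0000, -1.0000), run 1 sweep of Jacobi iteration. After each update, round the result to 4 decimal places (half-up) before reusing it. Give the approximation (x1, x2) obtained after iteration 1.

Iteration 1:
  x1 = (-12 - (3)·-1.0000) / (-7) = 1.2857
  x2 = (-8 - (1)·-2.0000) / (2) = -3.0000

(1.2857, -3.0000)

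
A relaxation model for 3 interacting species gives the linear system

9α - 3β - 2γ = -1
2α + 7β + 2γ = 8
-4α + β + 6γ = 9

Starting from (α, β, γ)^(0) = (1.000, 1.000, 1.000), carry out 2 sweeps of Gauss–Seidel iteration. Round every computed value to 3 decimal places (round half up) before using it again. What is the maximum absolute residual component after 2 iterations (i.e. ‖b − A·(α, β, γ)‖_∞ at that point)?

0.475

Iteration 1:
  α = (-1 - (-3)·1.000 - (-2)·1.000) / (9) = 0.444
  β = (8 - (2)·0.444 - (2)·1.000) / (7) = 0.730
  γ = (9 - (-4)·0.444 - (1)·0.730) / (6) = 1.674
Iteration 2:
  α = (-1 - (-3)·0.730 - (-2)·1.674) / (9) = 0.504
  β = (8 - (2)·0.504 - (2)·1.674) / (7) = 0.521
  γ = (9 - (-4)·0.504 - (1)·0.521) / (6) = 1.749
Residual b − A·x = (-0.475, -0.153, 0.001); ∞-norm = 0.475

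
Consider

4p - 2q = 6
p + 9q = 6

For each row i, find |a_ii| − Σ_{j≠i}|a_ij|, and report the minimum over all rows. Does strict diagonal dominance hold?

row 1: |4| − (2) = 2
row 2: |9| − (1) = 8
minimum over rows = 2 → strictly diagonally dominant (convergence guaranteed)

2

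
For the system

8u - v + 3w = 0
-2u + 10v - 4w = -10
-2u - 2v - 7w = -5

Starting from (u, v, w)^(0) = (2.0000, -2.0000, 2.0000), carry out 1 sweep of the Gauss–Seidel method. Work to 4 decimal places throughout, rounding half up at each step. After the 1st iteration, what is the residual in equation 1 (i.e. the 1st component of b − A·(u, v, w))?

Iteration 1:
  u = (0 - (-1)·-2.0000 - (3)·2.0000) / (8) = -1.0000
  v = (-10 - (-2)·-1.0000 - (-4)·2.0000) / (10) = -0.4000
  w = (-5 - (-2)·-1.0000 - (-2)·-0.4000) / (-7) = 1.1143
Residual b − A·x = (4.2571, -3.5428, 0.0001)

4.2571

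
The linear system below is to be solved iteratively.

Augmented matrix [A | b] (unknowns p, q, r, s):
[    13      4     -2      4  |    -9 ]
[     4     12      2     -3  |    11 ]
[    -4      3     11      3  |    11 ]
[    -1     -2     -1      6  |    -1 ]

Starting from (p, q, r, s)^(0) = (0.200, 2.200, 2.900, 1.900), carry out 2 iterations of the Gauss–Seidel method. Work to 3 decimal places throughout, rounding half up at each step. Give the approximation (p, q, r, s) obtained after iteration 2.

Iteration 1:
  p = (-9 - (4)·2.200 - (-2)·2.900 - (4)·1.900) / (13) = -1.508
  q = (11 - (4)·-1.508 - (2)·2.900 - (-3)·1.900) / (12) = 1.411
  r = (11 - (-4)·-1.508 - (3)·1.411 - (3)·1.900) / (11) = -0.451
  s = (-1 - (-1)·-1.508 - (-2)·1.411 - (-1)·-0.451) / (6) = -0.023
Iteration 2:
  p = (-9 - (4)·1.411 - (-2)·-0.451 - (4)·-0.023) / (13) = -1.189
  q = (11 - (4)·-1.189 - (2)·-0.451 - (-3)·-0.023) / (12) = 1.382
  r = (11 - (-4)·-1.189 - (3)·1.382 - (3)·-0.023) / (11) = 0.197
  s = (-1 - (-1)·-1.189 - (-2)·1.382 - (-1)·0.197) / (6) = 0.129

(-1.189, 1.382, 0.197, 0.129)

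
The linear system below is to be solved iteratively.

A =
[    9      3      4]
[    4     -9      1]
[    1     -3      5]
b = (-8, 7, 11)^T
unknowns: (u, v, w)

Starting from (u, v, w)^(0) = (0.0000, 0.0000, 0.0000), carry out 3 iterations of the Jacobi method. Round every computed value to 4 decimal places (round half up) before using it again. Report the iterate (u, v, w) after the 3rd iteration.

(-1.4288, -1.2798, 1.9644)

Iteration 1:
  u = (-8 - (3)·0.0000 - (4)·0.0000) / (9) = -0.8889
  v = (7 - (4)·0.0000 - (1)·0.0000) / (-9) = -0.7778
  w = (11 - (1)·0.0000 - (-3)·0.0000) / (5) = 2.2000
Iteration 2:
  u = (-8 - (3)·-0.7778 - (4)·2.2000) / (9) = -1.6074
  v = (7 - (4)·-0.8889 - (1)·2.2000) / (-9) = -0.9284
  w = (11 - (1)·-0.8889 - (-3)·-0.7778) / (5) = 1.9111
Iteration 3:
  u = (-8 - (3)·-0.9284 - (4)·1.9111) / (9) = -1.4288
  v = (7 - (4)·-1.6074 - (1)·1.9111) / (-9) = -1.2798
  w = (11 - (1)·-1.6074 - (-3)·-0.9284) / (5) = 1.9644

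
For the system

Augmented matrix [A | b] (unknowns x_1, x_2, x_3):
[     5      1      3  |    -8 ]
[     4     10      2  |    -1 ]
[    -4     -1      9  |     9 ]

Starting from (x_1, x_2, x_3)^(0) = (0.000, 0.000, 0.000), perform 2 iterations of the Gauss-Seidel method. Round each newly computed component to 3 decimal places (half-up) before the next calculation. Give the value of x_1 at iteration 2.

Iteration 1:
  x_1 = (-8 - (1)·0.000 - (3)·0.000) / (5) = -1.600
  x_2 = (-1 - (4)·-1.600 - (2)·0.000) / (10) = 0.540
  x_3 = (9 - (-4)·-1.600 - (-1)·0.540) / (9) = 0.349
Iteration 2:
  x_1 = (-8 - (1)·0.540 - (3)·0.349) / (5) = -1.917
  x_2 = (-1 - (4)·-1.917 - (2)·0.349) / (10) = 0.597
  x_3 = (9 - (-4)·-1.917 - (-1)·0.597) / (9) = 0.214

-1.917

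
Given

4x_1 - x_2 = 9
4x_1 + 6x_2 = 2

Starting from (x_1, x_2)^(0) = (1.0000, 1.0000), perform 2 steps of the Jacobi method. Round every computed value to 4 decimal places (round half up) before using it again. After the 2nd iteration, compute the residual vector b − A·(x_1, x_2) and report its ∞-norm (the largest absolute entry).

1.3330

Iteration 1:
  x_1 = (9 - (-1)·1.0000) / (4) = 2.5000
  x_2 = (2 - (4)·1.0000) / (6) = -0.3333
Iteration 2:
  x_1 = (9 - (-1)·-0.3333) / (4) = 2.1667
  x_2 = (2 - (4)·2.5000) / (6) = -1.3333
Residual b − A·x = (-1.0001, 1.3330); ∞-norm = 1.3330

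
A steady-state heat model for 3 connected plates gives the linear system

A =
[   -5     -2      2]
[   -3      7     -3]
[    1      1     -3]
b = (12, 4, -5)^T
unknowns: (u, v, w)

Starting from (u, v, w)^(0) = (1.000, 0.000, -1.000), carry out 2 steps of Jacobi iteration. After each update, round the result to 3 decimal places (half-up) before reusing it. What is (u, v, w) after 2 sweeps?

(-1.828, 0.229, 0.924)

Iteration 1:
  u = (12 - (-2)·0.000 - (2)·-1.000) / (-5) = -2.800
  v = (4 - (-3)·1.000 - (-3)·-1.000) / (7) = 0.571
  w = (-5 - (1)·1.000 - (1)·0.000) / (-3) = 2.000
Iteration 2:
  u = (12 - (-2)·0.571 - (2)·2.000) / (-5) = -1.828
  v = (4 - (-3)·-2.800 - (-3)·2.000) / (7) = 0.229
  w = (-5 - (1)·-2.800 - (1)·0.571) / (-3) = 0.924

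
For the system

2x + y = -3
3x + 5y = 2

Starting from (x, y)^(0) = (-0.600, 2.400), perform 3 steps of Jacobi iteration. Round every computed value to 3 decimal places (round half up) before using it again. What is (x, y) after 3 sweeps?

Iteration 1:
  x = (-3 - (1)·2.400) / (2) = -2.700
  y = (2 - (3)·-0.600) / (5) = 0.760
Iteration 2:
  x = (-3 - (1)·0.760) / (2) = -1.880
  y = (2 - (3)·-2.700) / (5) = 2.020
Iteration 3:
  x = (-3 - (1)·2.020) / (2) = -2.510
  y = (2 - (3)·-1.880) / (5) = 1.528

(-2.510, 1.528)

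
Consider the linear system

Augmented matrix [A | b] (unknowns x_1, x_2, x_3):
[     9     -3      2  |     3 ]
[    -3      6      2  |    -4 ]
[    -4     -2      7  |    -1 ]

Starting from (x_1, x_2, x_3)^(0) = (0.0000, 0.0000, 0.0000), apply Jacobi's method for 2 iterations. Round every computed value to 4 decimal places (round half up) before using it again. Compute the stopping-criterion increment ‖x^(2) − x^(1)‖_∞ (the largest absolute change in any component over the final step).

Iteration 1:
  x_1 = (3 - (-3)·0.0000 - (2)·0.0000) / (9) = 0.3333
  x_2 = (-4 - (-3)·0.0000 - (2)·0.0000) / (6) = -0.6667
  x_3 = (-1 - (-4)·0.0000 - (-2)·0.0000) / (7) = -0.1429
Iteration 2:
  x_1 = (3 - (-3)·-0.6667 - (2)·-0.1429) / (9) = 0.1429
  x_2 = (-4 - (-3)·0.3333 - (2)·-0.1429) / (6) = -0.4524
  x_3 = (-1 - (-4)·0.3333 - (-2)·-0.6667) / (7) = -0.1429
Change: (-0.1904, 0.2143, 0.0000) → max |·| = 0.2143

0.2143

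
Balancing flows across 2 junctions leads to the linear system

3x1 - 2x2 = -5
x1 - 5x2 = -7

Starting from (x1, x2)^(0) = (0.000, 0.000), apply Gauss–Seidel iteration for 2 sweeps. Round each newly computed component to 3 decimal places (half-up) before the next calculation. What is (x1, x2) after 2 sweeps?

(-0.955, 1.209)

Iteration 1:
  x1 = (-5 - (-2)·0.000) / (3) = -1.667
  x2 = (-7 - (1)·-1.667) / (-5) = 1.067
Iteration 2:
  x1 = (-5 - (-2)·1.067) / (3) = -0.955
  x2 = (-7 - (1)·-0.955) / (-5) = 1.209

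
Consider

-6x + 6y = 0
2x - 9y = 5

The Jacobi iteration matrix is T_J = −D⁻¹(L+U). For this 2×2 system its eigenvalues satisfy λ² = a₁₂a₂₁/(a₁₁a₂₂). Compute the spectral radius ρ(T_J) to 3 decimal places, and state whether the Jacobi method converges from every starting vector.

a₁₂a₂₁/(a₁₁a₂₂) = (6)·(2) / ((-6)·(-9)) = 0.222222
ρ = √|0.222222| = √0.222222 = 0.471
ρ < 1, so Jacobi converges

0.471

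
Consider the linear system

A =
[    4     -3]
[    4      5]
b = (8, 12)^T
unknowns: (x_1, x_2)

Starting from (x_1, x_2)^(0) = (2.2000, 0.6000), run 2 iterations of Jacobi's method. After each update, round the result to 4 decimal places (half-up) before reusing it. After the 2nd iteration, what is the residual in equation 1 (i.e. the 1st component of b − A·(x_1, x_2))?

Iteration 1:
  x_1 = (8 - (-3)·0.6000) / (4) = 2.4500
  x_2 = (12 - (4)·2.2000) / (5) = 0.6400
Iteration 2:
  x_1 = (8 - (-3)·0.6400) / (4) = 2.4800
  x_2 = (12 - (4)·2.4500) / (5) = 0.4400
Residual b − A·x = (-0.6000, -0.1200)

-0.6000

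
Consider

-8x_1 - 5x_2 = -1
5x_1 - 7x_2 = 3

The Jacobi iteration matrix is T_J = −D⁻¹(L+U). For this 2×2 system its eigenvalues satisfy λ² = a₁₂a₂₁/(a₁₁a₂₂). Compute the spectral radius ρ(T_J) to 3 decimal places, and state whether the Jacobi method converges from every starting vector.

0.668

a₁₂a₂₁/(a₁₁a₂₂) = (-5)·(5) / ((-8)·(-7)) = -0.446429
ρ = √|-0.446429| = √0.446429 = 0.668
ρ < 1, so Jacobi converges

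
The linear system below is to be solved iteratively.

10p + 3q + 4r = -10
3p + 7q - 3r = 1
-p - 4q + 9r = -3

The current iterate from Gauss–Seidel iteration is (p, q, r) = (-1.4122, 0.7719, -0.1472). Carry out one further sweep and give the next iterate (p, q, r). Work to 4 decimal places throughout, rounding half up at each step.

(-1.1727, 0.5824, -0.2048)

One sweep:
  p = (-10 - (3)·0.7719 - (4)·-0.1472) / (10) = -1.1727
  q = (1 - (3)·-1.1727 - (-3)·-0.1472) / (7) = 0.5824
  r = (-3 - (-1)·-1.1727 - (-4)·0.5824) / (9) = -0.2048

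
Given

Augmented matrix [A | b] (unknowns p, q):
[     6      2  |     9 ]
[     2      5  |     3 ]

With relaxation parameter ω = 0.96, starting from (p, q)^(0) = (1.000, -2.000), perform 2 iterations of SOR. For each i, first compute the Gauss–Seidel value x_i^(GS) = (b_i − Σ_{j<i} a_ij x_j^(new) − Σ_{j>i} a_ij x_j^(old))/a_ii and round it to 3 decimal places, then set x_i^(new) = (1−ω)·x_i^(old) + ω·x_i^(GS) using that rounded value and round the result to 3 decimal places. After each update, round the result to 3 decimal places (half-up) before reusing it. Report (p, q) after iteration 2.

(1.627, -0.062)

Iteration 1:
  p: GS value = (9 - (2)·-2.000) / (6) = 2.167;  p ← (1−ω)·1.000 + ω·2.167 = 2.120
  q: GS value = (3 - (2)·2.120) / (5) = -0.248;  q ← (1−ω)·-2.000 + ω·-0.248 = -0.318
Iteration 2:
  p: GS value = (9 - (2)·-0.318) / (6) = 1.606;  p ← (1−ω)·2.120 + ω·1.606 = 1.627
  q: GS value = (3 - (2)·1.627) / (5) = -0.051;  q ← (1−ω)·-0.318 + ω·-0.051 = -0.062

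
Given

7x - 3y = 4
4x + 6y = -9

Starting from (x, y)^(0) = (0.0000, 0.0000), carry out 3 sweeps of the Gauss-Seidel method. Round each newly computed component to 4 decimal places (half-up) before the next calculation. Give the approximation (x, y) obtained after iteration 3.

Iteration 1:
  x = (4 - (-3)·0.0000) / (7) = 0.5714
  y = (-9 - (4)·0.5714) / (6) = -1.8809
Iteration 2:
  x = (4 - (-3)·-1.8809) / (7) = -0.2347
  y = (-9 - (4)·-0.2347) / (6) = -1.3435
Iteration 3:
  x = (4 - (-3)·-1.3435) / (7) = -0.0044
  y = (-9 - (4)·-0.0044) / (6) = -1.4971

(-0.0044, -1.4971)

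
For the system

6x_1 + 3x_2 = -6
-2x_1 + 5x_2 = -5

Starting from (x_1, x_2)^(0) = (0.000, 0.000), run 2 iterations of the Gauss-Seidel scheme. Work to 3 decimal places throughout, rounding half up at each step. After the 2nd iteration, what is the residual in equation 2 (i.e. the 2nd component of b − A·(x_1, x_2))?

0.000

Iteration 1:
  x_1 = (-6 - (3)·0.000) / (6) = -1.000
  x_2 = (-5 - (-2)·-1.000) / (5) = -1.400
Iteration 2:
  x_1 = (-6 - (3)·-1.400) / (6) = -0.300
  x_2 = (-5 - (-2)·-0.300) / (5) = -1.120
Residual b − A·x = (-0.840, 0.000)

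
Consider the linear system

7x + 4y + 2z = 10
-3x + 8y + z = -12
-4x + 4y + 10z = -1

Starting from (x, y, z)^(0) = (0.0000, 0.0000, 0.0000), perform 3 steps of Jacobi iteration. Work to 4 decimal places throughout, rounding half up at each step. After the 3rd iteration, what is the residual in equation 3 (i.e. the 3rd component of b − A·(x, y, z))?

Iteration 1:
  x = (10 - (4)·0.0000 - (2)·0.0000) / (7) = 1.4286
  y = (-12 - (-3)·0.0000 - (1)·0.0000) / (8) = -1.5000
  z = (-1 - (-4)·0.0000 - (4)·0.0000) / (10) = -0.1000
Iteration 2:
  x = (10 - (4)·-1.5000 - (2)·-0.1000) / (7) = 2.3143
  y = (-12 - (-3)·1.4286 - (1)·-0.1000) / (8) = -0.9518
  z = (-1 - (-4)·1.4286 - (4)·-1.5000) / (10) = 1.0714
Iteration 3:
  x = (10 - (4)·-0.9518 - (2)·1.0714) / (7) = 1.6663
  y = (-12 - (-3)·2.3143 - (1)·1.0714) / (8) = -0.7661
  z = (-1 - (-4)·2.3143 - (4)·-0.9518) / (10) = 1.2064
Residual b − A·x = (-1.0125, -2.0787, -3.3344)

-3.3344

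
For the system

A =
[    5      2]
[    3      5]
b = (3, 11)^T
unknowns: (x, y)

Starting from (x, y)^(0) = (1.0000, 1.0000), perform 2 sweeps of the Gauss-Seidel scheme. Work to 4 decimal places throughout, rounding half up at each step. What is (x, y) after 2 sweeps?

(-0.2320, 2.3392)

Iteration 1:
  x = (3 - (2)·1.0000) / (5) = 0.2000
  y = (11 - (3)·0.2000) / (5) = 2.0800
Iteration 2:
  x = (3 - (2)·2.0800) / (5) = -0.2320
  y = (11 - (3)·-0.2320) / (5) = 2.3392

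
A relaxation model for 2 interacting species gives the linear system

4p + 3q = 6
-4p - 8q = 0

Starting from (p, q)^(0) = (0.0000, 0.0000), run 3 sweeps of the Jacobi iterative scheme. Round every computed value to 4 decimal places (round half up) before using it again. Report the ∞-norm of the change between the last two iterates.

0.5625

Iteration 1:
  p = (6 - (3)·0.0000) / (4) = 1.5000
  q = (0 - (-4)·0.0000) / (-8) = 0.0000
Iteration 2:
  p = (6 - (3)·0.0000) / (4) = 1.5000
  q = (0 - (-4)·1.5000) / (-8) = -0.7500
Iteration 3:
  p = (6 - (3)·-0.7500) / (4) = 2.0625
  q = (0 - (-4)·1.5000) / (-8) = -0.7500
Change: (0.5625, 0.0000) → max |·| = 0.5625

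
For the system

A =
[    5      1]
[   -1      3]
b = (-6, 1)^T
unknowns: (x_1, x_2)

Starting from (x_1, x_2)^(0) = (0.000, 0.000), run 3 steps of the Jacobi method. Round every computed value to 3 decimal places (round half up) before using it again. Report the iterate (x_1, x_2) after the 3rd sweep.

(-1.187, -0.089)

Iteration 1:
  x_1 = (-6 - (1)·0.000) / (5) = -1.200
  x_2 = (1 - (-1)·0.000) / (3) = 0.333
Iteration 2:
  x_1 = (-6 - (1)·0.333) / (5) = -1.267
  x_2 = (1 - (-1)·-1.200) / (3) = -0.067
Iteration 3:
  x_1 = (-6 - (1)·-0.067) / (5) = -1.187
  x_2 = (1 - (-1)·-1.267) / (3) = -0.089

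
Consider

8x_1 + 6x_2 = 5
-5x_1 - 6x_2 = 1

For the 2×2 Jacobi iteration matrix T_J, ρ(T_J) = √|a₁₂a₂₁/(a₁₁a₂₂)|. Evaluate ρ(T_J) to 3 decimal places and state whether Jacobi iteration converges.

a₁₂a₂₁/(a₁₁a₂₂) = (6)·(-5) / ((8)·(-6)) = 0.625000
ρ = √|0.625000| = √0.625000 = 0.791
ρ < 1, so Jacobi converges

0.791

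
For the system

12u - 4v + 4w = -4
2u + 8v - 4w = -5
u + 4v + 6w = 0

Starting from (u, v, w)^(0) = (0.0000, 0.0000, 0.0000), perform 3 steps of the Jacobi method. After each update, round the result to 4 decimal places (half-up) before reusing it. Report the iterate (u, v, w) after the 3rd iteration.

Iteration 1:
  u = (-4 - (-4)·0.0000 - (4)·0.0000) / (12) = -0.3333
  v = (-5 - (2)·0.0000 - (-4)·0.0000) / (8) = -0.6250
  w = (0 - (1)·0.0000 - (4)·0.0000) / (6) = 0.0000
Iteration 2:
  u = (-4 - (-4)·-0.6250 - (4)·0.0000) / (12) = -0.5417
  v = (-5 - (2)·-0.3333 - (-4)·0.0000) / (8) = -0.5417
  w = (0 - (1)·-0.3333 - (4)·-0.6250) / (6) = 0.4722
Iteration 3:
  u = (-4 - (-4)·-0.5417 - (4)·0.4722) / (12) = -0.6713
  v = (-5 - (2)·-0.5417 - (-4)·0.4722) / (8) = -0.2535
  w = (0 - (1)·-0.5417 - (4)·-0.5417) / (6) = 0.4514

(-0.6713, -0.2535, 0.4514)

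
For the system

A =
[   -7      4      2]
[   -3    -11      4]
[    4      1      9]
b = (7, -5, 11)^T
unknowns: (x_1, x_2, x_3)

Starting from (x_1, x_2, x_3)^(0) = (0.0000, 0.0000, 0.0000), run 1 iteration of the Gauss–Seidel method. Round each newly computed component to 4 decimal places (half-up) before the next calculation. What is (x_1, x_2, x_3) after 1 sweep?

(-1.0000, 0.7273, 1.5859)

Iteration 1:
  x_1 = (7 - (4)·0.0000 - (2)·0.0000) / (-7) = -1.0000
  x_2 = (-5 - (-3)·-1.0000 - (4)·0.0000) / (-11) = 0.7273
  x_3 = (11 - (4)·-1.0000 - (1)·0.7273) / (9) = 1.5859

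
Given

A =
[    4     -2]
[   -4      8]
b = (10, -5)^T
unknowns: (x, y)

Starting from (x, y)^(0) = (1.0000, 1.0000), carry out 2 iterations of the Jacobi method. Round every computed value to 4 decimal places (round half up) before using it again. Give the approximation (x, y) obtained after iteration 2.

(2.4375, 0.8750)

Iteration 1:
  x = (10 - (-2)·1.0000) / (4) = 3.0000
  y = (-5 - (-4)·1.0000) / (8) = -0.1250
Iteration 2:
  x = (10 - (-2)·-0.1250) / (4) = 2.4375
  y = (-5 - (-4)·3.0000) / (8) = 0.8750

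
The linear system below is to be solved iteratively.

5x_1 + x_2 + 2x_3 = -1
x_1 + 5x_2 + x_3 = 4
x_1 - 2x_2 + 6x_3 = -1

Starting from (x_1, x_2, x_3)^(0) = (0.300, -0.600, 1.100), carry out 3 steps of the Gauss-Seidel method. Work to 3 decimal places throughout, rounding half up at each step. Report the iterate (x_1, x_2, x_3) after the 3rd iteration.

Iteration 1:
  x_1 = (-1 - (1)·-0.600 - (2)·1.100) / (5) = -0.520
  x_2 = (4 - (1)·-0.520 - (1)·1.100) / (5) = 0.684
  x_3 = (-1 - (1)·-0.520 - (-2)·0.684) / (6) = 0.148
Iteration 2:
  x_1 = (-1 - (1)·0.684 - (2)·0.148) / (5) = -0.396
  x_2 = (4 - (1)·-0.396 - (1)·0.148) / (5) = 0.850
  x_3 = (-1 - (1)·-0.396 - (-2)·0.850) / (6) = 0.183
Iteration 3:
  x_1 = (-1 - (1)·0.850 - (2)·0.183) / (5) = -0.443
  x_2 = (4 - (1)·-0.443 - (1)·0.183) / (5) = 0.852
  x_3 = (-1 - (1)·-0.443 - (-2)·0.852) / (6) = 0.191

(-0.443, 0.852, 0.191)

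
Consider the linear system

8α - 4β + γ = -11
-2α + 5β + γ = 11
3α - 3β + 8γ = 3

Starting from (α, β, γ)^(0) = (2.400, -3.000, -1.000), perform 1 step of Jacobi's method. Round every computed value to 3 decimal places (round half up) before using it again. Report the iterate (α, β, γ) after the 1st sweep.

(-2.750, 3.360, -1.650)

Iteration 1:
  α = (-11 - (-4)·-3.000 - (1)·-1.000) / (8) = -2.750
  β = (11 - (-2)·2.400 - (1)·-1.000) / (5) = 3.360
  γ = (3 - (3)·2.400 - (-3)·-3.000) / (8) = -1.650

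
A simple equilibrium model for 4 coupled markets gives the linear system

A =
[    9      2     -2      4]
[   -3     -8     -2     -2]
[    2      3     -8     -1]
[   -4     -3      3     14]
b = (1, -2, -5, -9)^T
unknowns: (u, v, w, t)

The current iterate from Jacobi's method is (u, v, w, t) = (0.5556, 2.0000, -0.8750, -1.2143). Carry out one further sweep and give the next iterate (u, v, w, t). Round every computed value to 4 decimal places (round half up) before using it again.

One sweep:
  u = (1 - (2)·2.0000 - (-2)·-0.8750 - (4)·-1.2143) / (9) = 0.0119
  v = (-2 - (-3)·0.5556 - (-2)·-0.8750 - (-2)·-1.2143) / (-8) = 0.5640
  w = (-5 - (2)·0.5556 - (3)·2.0000 - (-1)·-1.2143) / (-8) = 1.6657
  t = (-9 - (-4)·0.5556 - (-3)·2.0000 - (3)·-0.8750) / (14) = 0.1320

(0.0119, 0.5640, 1.6657, 0.1320)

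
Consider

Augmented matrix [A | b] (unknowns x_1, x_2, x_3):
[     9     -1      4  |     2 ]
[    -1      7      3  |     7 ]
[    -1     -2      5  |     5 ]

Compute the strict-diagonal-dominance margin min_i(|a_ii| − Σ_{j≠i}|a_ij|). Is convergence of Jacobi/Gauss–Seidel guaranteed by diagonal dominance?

2

row 1: |9| − (1+4) = 4
row 2: |7| − (1+3) = 3
row 3: |5| − (1+2) = 2
minimum over rows = 2 → strictly diagonally dominant (convergence guaranteed)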